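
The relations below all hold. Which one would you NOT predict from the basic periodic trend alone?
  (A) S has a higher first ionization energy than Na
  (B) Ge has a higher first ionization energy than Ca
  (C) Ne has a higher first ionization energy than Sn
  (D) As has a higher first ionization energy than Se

(D)

The general trend: first ionization energy increases across a period and decreases down a group.
(A) S (period 3, group 16) vs Na (period 3, group 1): the stated order agrees with the simple trend.
(B) Ge (period 4, group 14) vs Ca (period 4, group 2): the stated order agrees with the simple trend.
(C) Ne (period 2, group 18) vs Sn (period 5, group 14): the stated order agrees with the simple trend.
(D) As (period 4, group 15) vs Se (period 4, group 16): the stated order contradicts the simple trend.
The exception is (D): Se (4p⁴) ionizes more easily than half-filled As (4p³).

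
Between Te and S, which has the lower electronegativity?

Te

Atoms toward the upper right of the periodic table pull bonding electrons most strongly.
All are in group 16, so electronegativity increases up the group.
So Te has the lower electronegativity (Te < S).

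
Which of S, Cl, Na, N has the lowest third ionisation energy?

S

Consider each +2 ion: S²⁺ still has 4 valence electrons; Cl²⁺ still has 5 valence electrons; Na²⁺ is already 1 electron into the core; N²⁺ still has 3 valence electrons.
Breaking into a closed-shell core is much more expensive than removing a leftover valence electron — Na has the largest IE_3 here.
Valence configurations: S²⁺ [Ne]3s²3p², Cl²⁺ [Ne]3s²3p³, N²⁺ [He]2s²2p¹.
Approximate IE_3 values (kJ/mol): S 3357, Cl 3822, Na 6910, N 4578.
Putting it together, IE_3: S < Cl < N < Na.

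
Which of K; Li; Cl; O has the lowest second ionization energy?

Consider each +1 ion: K⁺ is the bare [Ar] core; Li⁺ is the bare [He] core; Cl⁺ still has 6 valence electrons; O⁺ still has 5 valence electrons.
Usually core removal costs more than valence removal, but here the competition is close: a tightly held n=2 valence electron can cost more to remove than an n=3 core electron, so the actual values have to decide it.
Valence configurations: Cl⁺ [Ne]3s²3p⁴, O⁺ [He]2s²2p³.
The numbers (kJ/mol): K 3052, Li 7298, Cl 2298, O 3388.
Overall IE_2 order: Cl < K < O < Li.

Cl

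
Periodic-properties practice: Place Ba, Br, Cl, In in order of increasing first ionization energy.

Cl is in period 3, group 17; Br is in period 4, group 17; In is in period 5, group 13; Ba is in period 6, group 2.
First ionization energy rises across a period (greater Z_eff holds electrons more tightly) and falls down a group (valence electrons are farther from the nucleus).
Neither a single period nor a single group — weigh both effects.
In > Ba: relative to Ba, both the across-period and down-group shifts push In's first ionization energy up.
Br > In: relative to In, both the across-period and down-group shifts push Br's first ionization energy up.
Cl > Br: they share group 17; the group trend gives Cl the larger value.
Approximate values (kJ/mol): Cl 1251, Br 1140, In 558, Ba 503.
So from lowest to highest: Ba < In < Br < Cl.

Ba < In < Br < Cl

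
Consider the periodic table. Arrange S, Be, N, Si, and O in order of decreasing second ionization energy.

Consider each +1 ion: S⁺ still has 5 valence electrons; Be⁺ still has 1 valence electron; N⁺ still has 4 valence electrons; Si⁺ still has 3 valence electrons; O⁺ still has 5 valence electrons.
All are still removing valence electrons, so compare the +1 ions as you would atoms: IE_2 generally rises across a period (higher Z_eff) and falls down a group (larger shell), subject to the usual subshell exceptions.
Valence configurations: S⁺ [Ne]3s²3p³, Be⁺ [He]2s¹, N⁺ [He]2s²2p², Si⁺ [Ne]3s²3p¹, O⁺ [He]2s²2p³.
Approximate IE_2 values (kJ/mol): S 2252, Be 1757, N 2856, Si 1577, O 3388.
So the second ionization energies run Si < Be < S < N < O.

O > N > S > Be > Si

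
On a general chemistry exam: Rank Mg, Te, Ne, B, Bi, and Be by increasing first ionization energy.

Be is in period 2, group 2; B is in period 2, group 13; Ne is in period 2, group 18; Mg is in period 3, group 2; Te is in period 5, group 16; Bi is in period 6, group 15.
First ionization energy rises across a period (greater Z_eff holds electrons more tightly) and falls down a group (valence electrons are farther from the nucleus).
Here both period and group differ, so the two effects have to be weighed against each other.
Mg > Bi: period and group pull opposite ways; the down-group shift dominates (738 vs 703 kJ/mol).
B > Mg: both effects reinforce here, so B is clearly the higher of the two.
Te > B: period and group pull opposite ways; the across-period shift dominates (869 vs 801 kJ/mol).
Be > Te: the two effects oppose for this pair; the down-group effect wins (900 vs 869 kJ/mol).
Ne > Be: Ne lies to the right of Be in period 2, so the across-period effect alone puts Ne higher.
Note the exception: Be has a higher first ionization energy than B, contrary to the simple trend — removing B's lone 2p electron is easier than breaking Be's filled 2s².
Tabulated first ionization energy (kJ/mol): Be 900, B 801, Ne 2081, Mg 738, Te 869, Bi 703.
So from lowest to highest: Bi < Mg < B < Te < Be < Ne.

Bi, Mg, B, Te, Be, Ne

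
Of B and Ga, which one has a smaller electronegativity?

Ga

B is in period 2, group 13; Ga is in period 4, group 13.
Smaller atoms with higher effective nuclear charge are more electronegative.
All are in group 13, so electronegativity increases up the group.
So Ga has the smaller electronegativity (Ga < B).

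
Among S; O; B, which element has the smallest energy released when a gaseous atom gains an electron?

EA tends to increase across a period and decrease down a group, though the pattern is less regular than for IE or radius.
Here both period and group differ, so the two effects have to be weighed against each other.
O > B: both are in period 2; the period trend gives O the larger value.
S > O: this pair runs against the simple trend — see the exception note.
Note the exception: S has a higher electron affinity than O, contrary to the simple trend — the compact 2p subshell of O repels the added electron more than S's larger 3p does.
For reference (kJ/mol): B 27, O 141, S 200.
The smallest energy released when a gaseous atom gains an electron among these belongs to B.

B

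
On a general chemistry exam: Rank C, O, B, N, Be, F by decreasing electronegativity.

Be is in period 2, group 2; B is in period 2, group 13; C is in period 2, group 14; N is in period 2, group 15; O is in period 2, group 16; F is in period 2, group 17.
Smaller atoms with higher effective nuclear charge are more electronegative.
All lie in period 2, so electronegativity increases left to right.
So from highest to lowest: F > O > N > C > B > Be.

F, O, N, C, B, Be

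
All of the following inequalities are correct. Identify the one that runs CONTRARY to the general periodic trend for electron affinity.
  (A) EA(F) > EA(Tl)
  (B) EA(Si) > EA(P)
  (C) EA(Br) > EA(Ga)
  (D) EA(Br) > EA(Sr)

(B)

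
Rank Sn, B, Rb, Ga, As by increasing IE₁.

Rb, Ga, Sn, B, As

B is in period 2, group 13; Ga is in period 4, group 13; As is in period 4, group 15; Rb is in period 5, group 1; Sn is in period 5, group 14.
Across a period the outer electron is held more tightly (higher IE₁); down a group it sits in a higher shell, more shielded, and comes off more easily.
Neither a single period nor a single group — weigh both effects.
Ga > Rb: relative to Rb, both the across-period and down-group shifts push Ga's first ionization energy up.
Sn > Ga: period and group pull opposite ways; the across-period shift dominates (709 vs 579 kJ/mol).
B > Sn: the two effects oppose for this pair; the down-group effect wins (801 vs 709 kJ/mol).
As > B: period and group pull opposite ways; the across-period shift dominates (947 vs 801 kJ/mol).
Tabulated first ionization energy (kJ/mol): B 801, Ga 579, As 947, Rb 403, Sn 709.
So from lowest to highest: Rb < Ga < Sn < B < As.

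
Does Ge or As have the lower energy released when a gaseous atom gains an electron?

As

EA tends to increase across a period and decrease down a group, though the pattern is less regular than for IE or radius.
All lie in period 4; the across-period trend (electron affinity increases left to right) applies, with the exception below.
Note the exception: Ge has a higher electron affinity than As, contrary to the simple trend — adding an electron to As's half-filled 4p³ is unfavourable, so Ge (4p²) has the more exothermic EA.
For reference (kJ/mol): Ge 119, As 78.
So As has the lower energy released when a gaseous atom gains an electron (As < Ge).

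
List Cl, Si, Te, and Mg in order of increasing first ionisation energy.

Removing the outermost electron gets harder across a period and easier down a group.
Here both period and group differ, so the two effects have to be weighed against each other.
Si > Mg: Si lies to the right of Mg in period 3, so the across-period effect alone puts Si higher.
Te > Si: period and group pull opposite ways; the across-period shift dominates (869 vs 786 kJ/mol).
Cl > Te: both effects reinforce here, so Cl is clearly the higher of the two.
For reference (kJ/mol): Mg 738, Si 786, Cl 1251, Te 869.
So from lowest to highest: Mg < Si < Te < Cl.

Mg < Si < Te < Cl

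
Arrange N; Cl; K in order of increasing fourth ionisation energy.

After 3 electrons have been removed, what remains? N³⁺ still has 2 valence electrons; Cl³⁺ still has 4 valence electrons; K³⁺ is already 2 electrons into the core.
Usually core removal costs more than valence removal, but here the competition is close: a tightly held n=2 valence electron can cost more to remove than an n=3 core electron, so the actual values have to decide it.
Valence configurations: N³⁺ [He]2s², Cl³⁺ [Ne]3s²3p².
Tabulated IE_4 (kJ/mol): N 7475, Cl 5159, K 5877.
So the fourth ionization energies run Cl < K < N.

Cl < K < N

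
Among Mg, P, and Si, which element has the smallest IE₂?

Consider each +1 ion: Mg⁺ still has 1 valence electron; P⁺ still has 4 valence electrons; Si⁺ still has 3 valence electrons.
All are still removing valence electrons, so compare the +1 ions as you would atoms: IE_2 generally rises across a period (higher Z_eff) and falls down a group (larger shell), subject to the usual subshell exceptions.
Valence configurations: Mg⁺ [Ne]3s¹, P⁺ [Ne]3s²3p², Si⁺ [Ne]3s²3p¹.
The numbers (kJ/mol): Mg 1451, P 1907, Si 1577.
Overall IE_2 order: Mg < Si < P.

Mg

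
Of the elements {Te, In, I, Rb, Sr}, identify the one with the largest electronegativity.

Electronegativity increases across a period and decreases down a group, tracking effective nuclear charge and atomic size.
All lie in period 5, so electronegativity increases left to right.
The largest electronegativity among these belongs to I.

I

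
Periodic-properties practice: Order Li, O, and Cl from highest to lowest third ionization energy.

Li, O, Cl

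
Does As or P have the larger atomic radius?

P is in period 3, group 15; As is in period 4, group 15.
Across a period the added protons contract the valence shell; down a group each new principal shell makes the atom larger.
All are in group 15, so atomic radius increases down the group.
So As has the larger atomic radius (As > P).

As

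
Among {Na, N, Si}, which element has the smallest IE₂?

IE_2 is the cost of taking one more electron from the +1 cation: Na⁺ is the bare [Ne] core; N⁺ still has 4 valence electrons; Si⁺ still has 3 valence electrons.
Core electrons are held far more tightly than valence electrons, so Na tops the IE_2 order.
Valence configurations: N⁺ [He]2s²2p², Si⁺ [Ne]3s²3p¹.
The numbers (kJ/mol): Na 4562, N 2856, Si 1577.
So the second ionization energies run Si < N < Na.

Si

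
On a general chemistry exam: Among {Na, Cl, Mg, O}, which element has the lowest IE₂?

Mg

Consider each +1 ion: Na⁺ is the bare [Ne] core; Cl⁺ still has 6 valence electrons; Mg⁺ still has 1 valence electron; O⁺ still has 5 valence electrons.
Breaking into a closed-shell core is much more expensive than removing a leftover valence electron — Na has the largest IE_2 here.
Valence configurations: Cl⁺ [Ne]3s²3p⁴, Mg⁺ [Ne]3s¹, O⁺ [He]2s²2p³.
Tabulated IE_2 (kJ/mol): Na 4562, Cl 2298, Mg 1451, O 3388.
Overall IE_2 order: Mg < Cl < O < Na.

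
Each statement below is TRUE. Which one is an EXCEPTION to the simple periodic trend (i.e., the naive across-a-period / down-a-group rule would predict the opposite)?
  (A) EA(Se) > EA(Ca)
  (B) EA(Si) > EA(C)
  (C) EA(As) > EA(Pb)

(B)

The general trend: electron affinity increases across a period and decreases down a group.
(A) Se (period 4, group 16) vs Ca (period 4, group 2): the stated order agrees with the simple trend.
(B) Si (period 3, group 14) vs C (period 2, group 14): the stated order contradicts the simple trend.
(C) As (period 4, group 15) vs Pb (period 6, group 14): the stated order agrees with the simple trend.
The exception is (B): Si's larger, more diffuse 3p orbitals accept an added electron slightly more readily than C's compact 2p.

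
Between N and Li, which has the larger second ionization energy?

Li

IE_2 is the cost of taking one more electron from the +1 cation: N⁺ still has 4 valence electrons; Li⁺ is the bare [He] core.
Breaking into a closed-shell core is much more expensive than removing a leftover valence electron — Li has the largest IE_2 here.
Tabulated IE_2 (kJ/mol): N 2856, Li 7298.
So the second ionization energies run N < Li.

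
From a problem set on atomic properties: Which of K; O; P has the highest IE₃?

O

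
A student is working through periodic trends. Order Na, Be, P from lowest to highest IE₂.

IE_2 is the cost of taking one more electron from the +1 cation: Na⁺ is the bare [Ne] core; Be⁺ still has 1 valence electron; P⁺ still has 4 valence electrons.
Pulling an electron out of a noble-gas core costs far more than removing a remaining valence electron, so Na sits at the high end of IE_2.
Valence configurations: Be⁺ [He]2s¹, P⁺ [Ne]3s²3p².
Approximate IE_2 values (kJ/mol): Na 4562, Be 1757, P 1907.
Overall IE_2 order: Be < P < Na.

Be < P < Na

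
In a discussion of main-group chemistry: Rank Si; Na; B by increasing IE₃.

Si, B, Na

The third ionization energy removes an electron from the +2 ion. For each element: Si²⁺ still has 2 valence electrons; Na²⁺ is already 1 electron into the core; B²⁺ still has 1 valence electron.
Pulling an electron out of a noble-gas core costs far more than removing a remaining valence electron, so Na sits at the high end of IE_3.
Valence configurations: Si²⁺ [Ne]3s², B²⁺ [He]2s¹.
Tabulated IE_3 (kJ/mol): Si 3232, Na 6910, B 3660.
Hence IE_3: Si < B < Na.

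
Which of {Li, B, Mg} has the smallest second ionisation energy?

Mg

IE_2 is the cost of taking one more electron from the +1 cation: Li⁺ is the bare [He] core; B⁺ still has 2 valence electrons; Mg⁺ still has 1 valence electron.
Breaking into a closed-shell core is much more expensive than removing a leftover valence electron — Li has the largest IE_2 here.
Valence configurations: B⁺ [He]2s², Mg⁺ [Ne]3s¹.
Tabulated IE_2 (kJ/mol): Li 7298, B 2427, Mg 1451.
Hence IE_2: Mg < B < Li.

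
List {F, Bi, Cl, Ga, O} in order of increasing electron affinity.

EA tends to increase across a period and decrease down a group, though the pattern is less regular than for IE or radius.
Here both period and group differ, so the two effects have to be weighed against each other.
Bi > Ga: period and group pull opposite ways; the across-period shift dominates (91 vs 29 kJ/mol).
O > Bi: both effects reinforce here, so O is clearly the higher of the two.
F > O: F lies to the right of O in period 2, so the across-period effect alone puts F higher.
Cl > F: this pair runs against the simple trend — see the exception note.
Note the exception: Cl has a higher electron affinity than F, contrary to the simple trend — F's small 2p subshell makes the incoming electron feel strong e⁻–e⁻ repulsion, so Cl actually releases more energy on gaining an electron.
Tabulated electron affinity (kJ/mol): O 141, F 328, Cl 349, Ga 29, Bi 91.
So from lowest to highest: Ga < Bi < O < F < Cl.

Ga < Bi < O < F < Cl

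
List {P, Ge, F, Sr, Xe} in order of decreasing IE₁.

F is in period 2, group 17; P is in period 3, group 15; Ge is in period 4, group 14; Sr is in period 5, group 2; Xe is in period 5, group 18.
Removing the outermost electron gets harder across a period and easier down a group.
These span different periods and groups, so the two trends combine.
Ge > Sr: both effects reinforce here, so Ge is clearly the higher of the two.
P > Ge: both effects reinforce here, so P is clearly the higher of the two.
Xe > P: the two effects oppose for this pair; the across-period effect wins (1170 vs 1012 kJ/mol).
F > Xe: the two effects oppose for this pair; the down-group effect wins (1681 vs 1170 kJ/mol).
Approximate values (kJ/mol): F 1681, P 1012, Ge 762, Sr 550, Xe 1170.
So from highest to lowest: F > Xe > P > Ge > Sr.

F, Xe, P, Ge, Sr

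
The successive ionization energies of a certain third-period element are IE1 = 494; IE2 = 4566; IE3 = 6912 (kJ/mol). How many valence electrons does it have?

1

Look for the largest jump between consecutive ionization energies: IE2/IE1 ≈ 9.2, far larger than any earlier ratio.
That jump marks the point where a core electron is being removed. So the atom has 1 valence electron.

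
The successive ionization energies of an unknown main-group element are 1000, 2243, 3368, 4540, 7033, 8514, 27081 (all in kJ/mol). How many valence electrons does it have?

Look for the largest jump between consecutive ionization energies: IE7/IE6 ≈ 3.2, far larger than any earlier ratio.
That jump marks the point where a core electron is being removed. So the atom has 6 valence electrons.

6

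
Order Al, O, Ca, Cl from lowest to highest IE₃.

IE_3 is the cost of taking one more electron from the +2 cation: Al²⁺ still has 1 valence electron; O²⁺ still has 4 valence electrons; Ca²⁺ is the bare [Ar] core; Cl²⁺ still has 5 valence electrons.
Usually core removal costs more than valence removal, but here the competition is close: a tightly held n=2 valence electron can cost more to remove than an n=3 core electron, so the actual values have to decide it.
Valence configurations: Al²⁺ [Ne]3s¹, O²⁺ [He]2s²2p², Cl²⁺ [Ne]3s²3p³.
Tabulated IE_3 (kJ/mol): Al 2745, O 5300, Ca 4912, Cl 3822.
Hence IE_3: Al < Cl < Ca < O.

Al, Cl, Ca, O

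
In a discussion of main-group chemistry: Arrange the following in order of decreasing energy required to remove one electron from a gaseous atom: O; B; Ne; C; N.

B is in period 2, group 13; C is in period 2, group 14; N is in period 2, group 15; O is in period 2, group 16; Ne is in period 2, group 18.
First ionization energy rises across a period (greater Z_eff holds electrons more tightly) and falls down a group (valence electrons are farther from the nucleus).
All lie in period 2; the across-period trend (first ionization energy increases left to right) applies, with the exception below.
Note the exception: N has a higher first ionization energy than O, contrary to the simple trend — pairing an electron in O's 2p⁴ costs repulsion energy, so O ionizes more easily than half-filled N (2p³).
Tabulated first ionization energy (kJ/mol): B 801, C 1086, N 1402, O 1314, Ne 2081.
So from highest to lowest: Ne > N > O > C > B.

Ne > N > O > C > B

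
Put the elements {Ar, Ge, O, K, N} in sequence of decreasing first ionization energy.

IE₁ increases left→right with effective nuclear charge and decreases top→bottom as the valence shell moves farther out.
These span different periods and groups, so the two trends combine.
Ge > K: Ge lies to the right of K in period 4, so the across-period effect alone puts Ge higher.
O > Ge: both effects reinforce here, so O is clearly the higher of the two.
N > O: this pair runs against the simple trend — see the exception note.
Ar > N: the two effects oppose for this pair; the across-period effect wins (1521 vs 1402 kJ/mol).
Note the exception: N has a higher first ionization energy than O, contrary to the simple trend — pairing an electron in O's 2p⁴ costs repulsion energy, so O ionizes more easily than half-filled N (2p³).
Approximate values (kJ/mol): N 1402, O 1314, Ar 1521, K 419, Ge 762.
So from highest to lowest: Ar > N > O > Ge > K.

Ar > N > O > Ge > K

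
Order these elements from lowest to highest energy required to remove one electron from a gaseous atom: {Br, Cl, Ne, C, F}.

Across a period the outer electron is held more tightly (higher IE₁); down a group it sits in a higher shell, more shielded, and comes off more easily.
Neither a single period nor a single group — weigh both effects.
Br > C: the two effects oppose for this pair; the across-period effect wins (1140 vs 1086 kJ/mol).
Cl > Br: they share group 17; the group trend gives Cl the larger value.
F > Cl: F sits above Cl in group 17, so the down-group effect alone puts F higher.
Ne > F: both are in period 2; the period trend gives Ne the larger value.
Approximate values (kJ/mol): C 1086, F 1681, Ne 2081, Cl 1251, Br 1140.
So from lowest to highest: C < Br < Cl < F < Ne.

C < Br < Cl < F < Ne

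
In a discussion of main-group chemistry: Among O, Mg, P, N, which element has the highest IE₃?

Mg

IE_3 is the cost of taking one more electron from the +2 cation: O²⁺ still has 4 valence electrons; Mg²⁺ is the bare [Ne] core; P²⁺ still has 3 valence electrons; N²⁺ still has 3 valence electrons.
Pulling an electron out of a noble-gas core costs far more than removing a remaining valence electron, so Mg sits at the high end of IE_3.
Valence configurations: O²⁺ [He]2s²2p², P²⁺ [Ne]3s²3p¹, N²⁺ [He]2s²2p¹.
Approximate IE_3 values (kJ/mol): O 5300, Mg 7733, P 2914, N 4578.
Overall IE_3 order: P < N < O < Mg.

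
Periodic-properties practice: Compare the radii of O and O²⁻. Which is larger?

Forming O²⁻ adds 2 electrons to O. More electron–electron repulsion in the same shell, with unchanged nuclear charge, lets the cloud expand.
An anion is larger than its parent atom: O²⁻ > O.

O²⁻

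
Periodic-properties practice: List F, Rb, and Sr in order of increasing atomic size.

F < Sr < Rb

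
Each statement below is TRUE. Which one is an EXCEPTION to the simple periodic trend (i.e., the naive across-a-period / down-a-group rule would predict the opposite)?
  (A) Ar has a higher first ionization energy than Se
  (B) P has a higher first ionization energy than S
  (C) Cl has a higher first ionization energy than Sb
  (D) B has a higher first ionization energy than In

The general trend: first ionization energy increases across a period and decreases down a group.
(A) Ar (period 3, group 18) vs Se (period 4, group 16): the stated order agrees with the simple trend.
(B) P (period 3, group 15) vs S (period 3, group 16): the stated order contradicts the simple trend.
(C) Cl (period 3, group 17) vs Sb (period 5, group 15): the stated order agrees with the simple trend.
(D) B (period 2, group 13) vs In (period 5, group 13): the stated order agrees with the simple trend.
The exception is (B): S (3p⁴) ionizes more easily than half-filled P (3p³) because the paired 3p electron in S is pushed out by e⁻–e⁻ repulsion.

(B)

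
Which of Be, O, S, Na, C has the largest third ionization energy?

Be

After 2 electrons have been removed, what remains? Be²⁺ is the bare [He] core; O²⁺ still has 4 valence electrons; S²⁺ still has 4 valence electrons; Na²⁺ is already 1 electron into the core; C²⁺ still has 2 valence electrons.
Core electrons are held far more tightly than valence electrons, so Na and Be top the IE_3 order.
Valence configurations: O²⁺ [He]2s²2p², S²⁺ [Ne]3s²3p², C²⁺ [He]2s².
Approximate IE_3 values (kJ/mol): Be 14849, O 5300, S 3357, Na 6910, C 4620.
Hence IE_3: S < C < O < Na < Be.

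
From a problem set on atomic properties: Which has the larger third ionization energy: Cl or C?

After 2 electrons have been removed, what remains? Cl²⁺ still has 5 valence electrons; C²⁺ still has 2 valence electrons.
All are still removing valence electrons, so compare the +2 ions as you would atoms: IE_3 generally rises across a period (higher Z_eff) and falls down a group (larger shell), subject to the usual subshell exceptions.
Valence configurations: Cl²⁺ [Ne]3s²3p³, C²⁺ [He]2s².
Approximate IE_3 values (kJ/mol): Cl 3822, C 4620.
Overall IE_3 order: Cl < C.

C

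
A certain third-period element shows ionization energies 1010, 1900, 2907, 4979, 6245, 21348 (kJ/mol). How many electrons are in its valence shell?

5

Look for the largest jump between consecutive ionization energies: IE6/IE5 ≈ 3.4, far larger than any earlier ratio.
That jump marks the point where a core electron is being removed. So the atom has 5 valence electrons.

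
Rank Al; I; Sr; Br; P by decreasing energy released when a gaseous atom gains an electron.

Al is in period 3, group 13; P is in period 3, group 15; Br is in period 4, group 17; Sr is in period 5, group 2; I is in period 5, group 17.
Electron affinity generally becomes more exothermic across a period toward the halogens and less exothermic down a group.
These span different periods and groups, so the two trends combine.
Al > Sr: relative to Sr, both the across-period and down-group shifts push Al's electron affinity up.
P > Al: both are in period 3; the period trend gives P the larger value.
I > P: the two effects oppose for this pair; the across-period effect wins (295 vs 72 kJ/mol).
Br > I: Br sits above I in group 17, so the down-group effect alone puts Br higher.
For reference (kJ/mol): Al 42, P 72, Br 325, Sr 5, I 295.
So from highest to lowest: Br > I > P > Al > Sr.

Br > I > P > Al > Sr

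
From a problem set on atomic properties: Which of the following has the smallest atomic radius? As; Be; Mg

Be

Be is in period 2, group 2; Mg is in period 3, group 2; As is in period 4, group 15.
Radius decreases left→right (rising Z_eff, same n) and increases top→bottom (higher n).
These span different periods and groups, so the two trends combine.
As > Be: period and group pull opposite ways; the down-group shift dominates (121 vs 102 pm).
Mg > As: period and group pull opposite ways; the across-period shift dominates (139 vs 121 pm).
Tabulated atomic radius (pm): Be 102, Mg 139, As 121.
The smallest atomic radius among these belongs to Be.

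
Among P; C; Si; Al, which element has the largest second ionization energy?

Consider each +1 ion: P⁺ still has 4 valence electrons; C⁺ still has 3 valence electrons; Si⁺ still has 3 valence electrons; Al⁺ still has 2 valence electrons.
All are still removing valence electrons, so compare the +1 ions as you would atoms: IE_2 generally rises across a period (higher Z_eff) and falls down a group (larger shell), subject to the usual subshell exceptions.
Valence configurations: P⁺ [Ne]3s²3p², C⁺ [He]2s²2p¹, Si⁺ [Ne]3s²3p¹, Al⁺ [Ne]3s².
Si⁺ loses a lone 3p electron whereas Al⁺ must break into a filled 3s² pair, so IE_2(Al) > IE_2(Si) even though Si has the higher nuclear charge.
The numbers (kJ/mol): P 1907, C 2353, Si 1577, Al 1817.
Putting it together, IE_2: Si < Al < P < C.

C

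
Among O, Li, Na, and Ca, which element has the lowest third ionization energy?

Ca

After 2 electrons have been removed, what remains? O²⁺ still has 4 valence electrons; Li²⁺ is already 1 electron into the core; Na²⁺ is already 1 electron into the core; Ca²⁺ is the bare [Ar] core.
Usually core removal costs more than valence removal, but here the competition is close: a tightly held n=2 valence electron can cost more to remove than an n=3 core electron, so the actual values have to decide it.
Tabulated IE_3 (kJ/mol): O 5300, Li 11815, Na 6910, Ca 4912.
So the third ionization energies run Ca < O < Na < Li.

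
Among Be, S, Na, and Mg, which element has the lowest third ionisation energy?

Consider each +2 ion: Be²⁺ is the bare [He] core; S²⁺ still has 4 valence electrons; Na²⁺ is already 1 electron into the core; Mg²⁺ is the bare [Ne] core.
Pulling an electron out of a noble-gas core costs far more than removing a remaining valence electron, so Na, Mg and Be sit at the high end of IE_3.
The numbers (kJ/mol): Be 14849, S 3357, Na 6910, Mg 7733.
Overall IE_3 order: S < Na < Mg < Be.

S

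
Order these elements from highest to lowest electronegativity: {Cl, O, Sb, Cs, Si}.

O > Cl > Sb > Si > Cs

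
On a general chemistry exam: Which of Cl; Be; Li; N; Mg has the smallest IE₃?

Cl

IE_3 is the cost of taking one more electron from the +2 cation: Cl²⁺ still has 5 valence electrons; Be²⁺ is the bare [He] core; Li²⁺ is already 1 electron into the core; N²⁺ still has 3 valence electrons; Mg²⁺ is the bare [Ne] core.
Breaking into a closed-shell core is much more expensive than removing a leftover valence electron — Mg, Li and Be have the largest IE_3 here.
Valence configurations: Cl²⁺ [Ne]3s²3p³, N²⁺ [He]2s²2p¹.
Tabulated IE_3 (kJ/mol): Cl 3822, Be 14849, Li 11815, N 4578, Mg 7733.
Hence IE_3: Cl < N < Mg < Li < Be.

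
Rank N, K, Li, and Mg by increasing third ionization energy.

After 2 electrons have been removed, what remains? N²⁺ still has 3 valence electrons; K²⁺ is already 1 electron into the core; Li²⁺ is already 1 electron into the core; Mg²⁺ is the bare [Ne] core.
Usually core removal costs more than valence removal, but here the competition is close: a tightly held n=2 valence electron can cost more to remove than an n=3 core electron, so the actual values have to decide it.
Tabulated IE_3 (kJ/mol): N 4578, K 4420, Li 11815, Mg 7733.
Hence IE_3: K < N < Mg < Li.

K < N < Mg < Li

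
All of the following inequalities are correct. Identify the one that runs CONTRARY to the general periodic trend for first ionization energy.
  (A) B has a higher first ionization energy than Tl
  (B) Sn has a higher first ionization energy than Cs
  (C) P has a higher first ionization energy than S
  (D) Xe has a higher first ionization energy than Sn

The general trend: first ionization energy increases across a period and decreases down a group.
(A) B (period 2, group 13) vs Tl (period 6, group 13): the stated order agrees with the simple trend.
(B) Sn (period 5, group 14) vs Cs (period 6, group 1): the stated order agrees with the simple trend.
(C) P (period 3, group 15) vs S (period 3, group 16): the stated order contradicts the simple trend.
(D) Xe (period 5, group 18) vs Sn (period 5, group 14): the stated order agrees with the simple trend.
The exception is (C): S (3p⁴) ionizes more easily than half-filled P (3p³) because the paired 3p electron in S is pushed out by e⁻–e⁻ repulsion.

(C)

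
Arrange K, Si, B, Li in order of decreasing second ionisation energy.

Li > K > B > Si

IE_2 is the cost of taking one more electron from the +1 cation: K⁺ is the bare [Ar] core; Si⁺ still has 3 valence electrons; B⁺ still has 2 valence electrons; Li⁺ is the bare [He] core.
Pulling an electron out of a noble-gas core costs far more than removing a remaining valence electron, so K and Li sit at the high end of IE_2.
Valence configurations: Si⁺ [Ne]3s²3p¹, B⁺ [He]2s².
The numbers (kJ/mol): K 3052, Si 1577, B 2427, Li 7298.
Hence IE_2: Si < B < K < Li.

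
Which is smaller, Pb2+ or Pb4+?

Pb4+

Both ions have Z = 82 protons, but Pb4+ has lost more electrons, so its remaining electrons feel a larger effective nuclear charge per electron and are pulled in more tightly.
Higher positive charge → smaller ion, so Pb2+ > Pb4+.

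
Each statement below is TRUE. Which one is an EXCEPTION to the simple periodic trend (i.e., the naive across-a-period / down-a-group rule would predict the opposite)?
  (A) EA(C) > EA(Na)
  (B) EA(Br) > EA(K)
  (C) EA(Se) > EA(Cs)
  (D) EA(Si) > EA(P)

(D)

The general trend: electron affinity increases across a period and decreases down a group.
(A) C (period 2, group 14) vs Na (period 3, group 1): the stated order agrees with the simple trend.
(B) Br (period 4, group 17) vs K (period 4, group 1): the stated order agrees with the simple trend.
(C) Se (period 4, group 16) vs Cs (period 6, group 1): the stated order agrees with the simple trend.
(D) Si (period 3, group 14) vs P (period 3, group 15): the stated order contradicts the simple trend.
The exception is (D): adding an electron to P's half-filled 3p³ is unfavourable, so Si (3p²) has the more exothermic EA.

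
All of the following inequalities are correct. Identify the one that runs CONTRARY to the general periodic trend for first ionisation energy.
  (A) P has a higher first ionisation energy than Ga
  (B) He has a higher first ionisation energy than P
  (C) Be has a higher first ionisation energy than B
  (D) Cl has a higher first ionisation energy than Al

The general trend: first ionisation energy increases across a period and decreases down a group.
(A) P (period 3, group 15) vs Ga (period 4, group 13): the stated order agrees with the simple trend.
(B) He (period 1, group 18) vs P (period 3, group 15): the stated order agrees with the simple trend.
(C) Be (period 2, group 2) vs B (period 2, group 13): the stated order contradicts the simple trend.
(D) Cl (period 3, group 17) vs Al (period 3, group 13): the stated order agrees with the simple trend.
The exception is (C): removing B's lone 2p electron is easier than breaking Be's filled 2s².

(C)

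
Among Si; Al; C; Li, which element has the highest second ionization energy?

Li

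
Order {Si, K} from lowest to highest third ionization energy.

Si < K

The third ionization energy removes an electron from the +2 ion. For each element: Si²⁺ still has 2 valence electrons; K²⁺ is already 1 electron into the core.
Pulling an electron out of a noble-gas core costs far more than removing a remaining valence electron, so K sits at the high end of IE_3.
The numbers (kJ/mol): Si 3232, K 4420.
Overall IE_3 order: Si < K.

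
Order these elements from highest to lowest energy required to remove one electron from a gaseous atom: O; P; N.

N is in period 2, group 15; O is in period 2, group 16; P is in period 3, group 15.
Across a period the outer electron is held more tightly (higher IE₁); down a group it sits in a higher shell, more shielded, and comes off more easily.
Here both period and group differ, so the two effects have to be weighed against each other.
O > P: relative to P, both the across-period and down-group shifts push O's first ionization energy up.
N > O: this pair runs against the simple trend — see the exception note.
Note the exception: N has a higher first ionization energy than O, contrary to the simple trend — pairing an electron in O's 2p⁴ costs repulsion energy, so O ionizes more easily than half-filled N (2p³).
Approximate values (kJ/mol): N 1402, O 1314, P 1012.
So from highest to lowest: N > O > P.

N > O > P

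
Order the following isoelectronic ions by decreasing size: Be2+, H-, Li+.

H-, Li+, Be2+

All of these have 2 electrons, so size is governed by nuclear charge alone: the more protons, the stronger the pull on the same electron cloud, and the smaller the ion.
Nuclear charges: Be2+ (Z=4), Li+ (Z=3), H- (Z=1).
Largest to smallest: H- > Li+ > Be2+.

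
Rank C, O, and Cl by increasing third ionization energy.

Cl < C < O

Consider each +2 ion: C²⁺ still has 2 valence electrons; O²⁺ still has 4 valence electrons; Cl²⁺ still has 5 valence electrons.
All are still removing valence electrons, so compare the +2 ions as you would atoms: IE_3 generally rises across a period (higher Z_eff) and falls down a group (larger shell), subject to the usual subshell exceptions.
Valence configurations: C²⁺ [He]2s², O²⁺ [He]2s²2p², Cl²⁺ [Ne]3s²3p³.
Tabulated IE_3 (kJ/mol): C 4620, O 5300, Cl 3822.
Overall IE_3 order: Cl < C < O.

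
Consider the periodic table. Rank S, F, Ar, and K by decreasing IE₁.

Across a period the outer electron is held more tightly (higher IE₁); down a group it sits in a higher shell, more shielded, and comes off more easily.
Neither a single period nor a single group — weigh both effects.
S > K: relative to K, both the across-period and down-group shifts push S's first ionization energy up.
Ar > S: both are in period 3; the period trend gives Ar the larger value.
F > Ar: period and group pull opposite ways; the down-group shift dominates (1681 vs 1521 kJ/mol).
Approximate values (kJ/mol): F 1681, S 1000, Ar 1521, K 419.
So from highest to lowest: F > Ar > S > K.

F > Ar > S > K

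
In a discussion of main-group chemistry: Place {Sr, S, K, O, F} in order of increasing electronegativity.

K < Sr < S < O < F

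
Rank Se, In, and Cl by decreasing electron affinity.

Cl > Se > In

Cl is in period 3, group 17; Se is in period 4, group 16; In is in period 5, group 13.
Electron affinity generally becomes more exothermic across a period toward the halogens and less exothermic down a group.
These span different periods and groups, so the two trends combine.
Se > In: relative to In, both the across-period and down-group shifts push Se's electron affinity up.
Cl > Se: relative to Se, both the across-period and down-group shifts push Cl's electron affinity up.
For reference (kJ/mol): Cl 349, Se 195, In 29.
So from highest to lowest: Cl > Se > In.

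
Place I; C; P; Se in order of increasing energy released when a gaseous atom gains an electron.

P, C, Se, I

C is in period 2, group 14; P is in period 3, group 15; Se is in period 4, group 16; I is in period 5, group 17.
Atoms with high Z_eff and room in the valence shell (especially the halogens) have the most exothermic electron affinities.
These sit on a diagonal, where the across-period and down-group effects partly cancel.
C > P: the two effects oppose for this pair; the down-group effect wins (122 vs 72 kJ/mol).
Se > C: period and group pull opposite ways; the across-period shift dominates (195 vs 122 kJ/mol).
I > Se: the two effects oppose for this pair; the across-period effect wins (295 vs 195 kJ/mol).
Tabulated electron affinity (kJ/mol): C 122, P 72, Se 195, I 295.
So from lowest to highest: P < C < Se < I.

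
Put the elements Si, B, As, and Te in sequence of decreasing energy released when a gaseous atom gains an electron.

B is in period 2, group 13; Si is in period 3, group 14; As is in period 4, group 15; Te is in period 5, group 16.
EA tends to increase across a period and decrease down a group, though the pattern is less regular than for IE or radius.
A diagonal step moves right (one effect) and down (the opposite effect) at once.
As > B: the two effects oppose for this pair; the across-period effect wins (78 vs 27 kJ/mol).
Si > As: period and group pull opposite ways; the down-group shift dominates (134 vs 78 kJ/mol).
Te > Si: period and group pull opposite ways; the across-period shift dominates (190 vs 134 kJ/mol).
Tabulated electron affinity (kJ/mol): B 27, Si 134, As 78, Te 190.
So from highest to lowest: Te > Si > As > B.

Te > Si > As > B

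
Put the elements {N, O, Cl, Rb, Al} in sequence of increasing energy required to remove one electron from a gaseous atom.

Rb < Al < Cl < O < N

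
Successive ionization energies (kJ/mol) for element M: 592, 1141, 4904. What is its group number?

Look for the largest jump between consecutive ionization energies: IE3/IE2 ≈ 4.3, far larger than any earlier ratio.
That jump marks the point where a core electron is being removed. So the atom has 2 valence electrons.
A main-group element with 2 valence electrons is in group 2.

Group 2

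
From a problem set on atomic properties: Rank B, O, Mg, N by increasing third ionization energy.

B < N < O < Mg

Consider each +2 ion: B²⁺ still has 1 valence electron; O²⁺ still has 4 valence electrons; Mg²⁺ is the bare [Ne] core; N²⁺ still has 3 valence electrons.
Breaking into a closed-shell core is much more expensive than removing a leftover valence electron — Mg has the largest IE_3 here.
Valence configurations: B²⁺ [He]2s¹, O²⁺ [He]2s²2p², N²⁺ [He]2s²2p¹.
The numbers (kJ/mol): B 3660, O 5300, Mg 7733, N 4578.
Overall IE_3 order: B < N < O < Mg.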